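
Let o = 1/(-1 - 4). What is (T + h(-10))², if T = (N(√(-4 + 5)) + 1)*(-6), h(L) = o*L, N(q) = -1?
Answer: 4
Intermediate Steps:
o = -⅕ (o = 1/(-5) = -⅕ ≈ -0.20000)
h(L) = -L/5
T = 0 (T = (-1 + 1)*(-6) = 0*(-6) = 0)
(T + h(-10))² = (0 - ⅕*(-10))² = (0 + 2)² = 2² = 4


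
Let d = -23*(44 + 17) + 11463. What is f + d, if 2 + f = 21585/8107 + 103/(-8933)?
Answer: 728590643982/72419831 ≈ 10061.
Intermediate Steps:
f = 47144122/72419831 (f = -2 + (21585/8107 + 103/(-8933)) = -2 + (21585*(1/8107) + 103*(-1/8933)) = -2 + (21585/8107 - 103/8933) = -2 + 191983784/72419831 = 47144122/72419831 ≈ 0.65098)
d = 10060 (d = -23*61 + 11463 = -1403 + 11463 = 10060)
f + d = 47144122/72419831 + 10060 = 728590643982/72419831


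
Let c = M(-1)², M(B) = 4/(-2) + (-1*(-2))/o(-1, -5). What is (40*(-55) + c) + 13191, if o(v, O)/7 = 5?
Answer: 13468599/1225 ≈ 10995.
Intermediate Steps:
o(v, O) = 35 (o(v, O) = 7*5 = 35)
M(B) = -68/35 (M(B) = 4/(-2) - 1*(-2)/35 = 4*(-½) + 2*(1/35) = -2 + 2/35 = -68/35)
c = 4624/1225 (c = (-68/35)² = 4624/1225 ≈ 3.7747)
(40*(-55) + c) + 13191 = (40*(-55) + 4624/1225) + 13191 = (-2200 + 4624/1225) + 13191 = -2690376/1225 + 13191 = 13468599/1225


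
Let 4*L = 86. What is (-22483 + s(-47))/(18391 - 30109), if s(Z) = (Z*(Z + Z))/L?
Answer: 35479/18662 ≈ 1.9011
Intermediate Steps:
L = 43/2 (L = (¼)*86 = 43/2 ≈ 21.500)
s(Z) = 4*Z²/43 (s(Z) = (Z*(Z + Z))/(43/2) = (Z*(2*Z))*(2/43) = (2*Z²)*(2/43) = 4*Z²/43)
(-22483 + s(-47))/(18391 - 30109) = (-22483 + (4/43)*(-47)²)/(18391 - 30109) = (-22483 + (4/43)*2209)/(-11718) = (-22483 + 8836/43)*(-1/11718) = -957933/43*(-1/11718) = 35479/18662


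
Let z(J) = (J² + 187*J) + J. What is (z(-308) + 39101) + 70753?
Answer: 146814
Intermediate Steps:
z(J) = J² + 188*J
(z(-308) + 39101) + 70753 = (-308*(188 - 308) + 39101) + 70753 = (-308*(-120) + 39101) + 70753 = (36960 + 39101) + 70753 = 76061 + 70753 = 146814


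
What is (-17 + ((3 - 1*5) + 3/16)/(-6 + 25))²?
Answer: 27008809/92416 ≈ 292.25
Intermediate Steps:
(-17 + ((3 - 1*5) + 3/16)/(-6 + 25))² = (-17 + ((3 - 5) + 3*(1/16))/19)² = (-17 + (-2 + 3/16)*(1/19))² = (-17 - 29/16*1/19)² = (-17 - 29/304)² = (-5197/304)² = 27008809/92416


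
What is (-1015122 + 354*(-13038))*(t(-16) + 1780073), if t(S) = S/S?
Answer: -10022838382476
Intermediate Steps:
t(S) = 1
(-1015122 + 354*(-13038))*(t(-16) + 1780073) = (-1015122 + 354*(-13038))*(1 + 1780073) = (-1015122 - 4615452)*1780074 = -5630574*1780074 = -10022838382476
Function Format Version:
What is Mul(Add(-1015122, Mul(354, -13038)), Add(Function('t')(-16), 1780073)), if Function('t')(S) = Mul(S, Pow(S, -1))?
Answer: -10022838382476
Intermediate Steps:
Function('t')(S) = 1
Mul(Add(-1015122, Mul(354, -13038)), Add(Function('t')(-16), 1780073)) = Mul(Add(-1015122, Mul(354, -13038)), Add(1, 1780073)) = Mul(Add(-1015122, -4615452), 1780074) = Mul(-5630574, 1780074) = -10022838382476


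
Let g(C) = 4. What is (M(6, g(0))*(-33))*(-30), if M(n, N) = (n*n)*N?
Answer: 142560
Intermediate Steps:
M(n, N) = N*n² (M(n, N) = n²*N = N*n²)
(M(6, g(0))*(-33))*(-30) = ((4*6²)*(-33))*(-30) = ((4*36)*(-33))*(-30) = (144*(-33))*(-30) = -4752*(-30) = 142560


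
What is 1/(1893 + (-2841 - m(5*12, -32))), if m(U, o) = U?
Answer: -1/1008 ≈ -0.00099206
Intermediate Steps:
1/(1893 + (-2841 - m(5*12, -32))) = 1/(1893 + (-2841 - 5*12)) = 1/(1893 + (-2841 - 1*60)) = 1/(1893 + (-2841 - 60)) = 1/(1893 - 2901) = 1/(-1008) = -1/1008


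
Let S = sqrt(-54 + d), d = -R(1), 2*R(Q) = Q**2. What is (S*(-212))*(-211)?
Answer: 22366*I*sqrt(218) ≈ 3.3023e+5*I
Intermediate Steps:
R(Q) = Q**2/2
d = -1/2 (d = -1**2/2 = -1/2 ≈ -0.50000)
S = I*sqrt(218)/2 (S = sqrt(-54 - 1/2) = sqrt(-109/2) = I*sqrt(218)/2 ≈ 7.3824*I)
(S*(-212))*(-211) = ((I*sqrt(218)/2)*(-212))*(-211) = -106*I*sqrt(218)*(-211) = 22366*I*sqrt(218)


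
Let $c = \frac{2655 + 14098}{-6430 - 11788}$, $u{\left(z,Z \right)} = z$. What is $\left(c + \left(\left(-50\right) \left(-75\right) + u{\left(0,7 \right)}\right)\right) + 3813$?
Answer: $\frac{137765981}{18218} \approx 7562.1$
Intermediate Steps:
$c = - \frac{16753}{18218}$ ($c = \frac{16753}{-18218} = 16753 \left(- \frac{1}{18218}\right) = - \frac{16753}{18218} \approx -0.91959$)
$\left(c + \left(\left(-50\right) \left(-75\right) + u{\left(0,7 \right)}\right)\right) + 3813 = \left(- \frac{16753}{18218} + \left(\left(-50\right) \left(-75\right) + 0\right)\right) + 3813 = \left(- \frac{16753}{18218} + \left(3750 + 0\right)\right) + 3813 = \left(- \frac{16753}{18218} + 3750\right) + 3813 = \frac{68300747}{18218} + 3813 = \frac{137765981}{18218}$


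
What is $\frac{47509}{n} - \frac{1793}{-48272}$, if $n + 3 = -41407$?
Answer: $- \frac{1109553159}{999471760} \approx -1.1101$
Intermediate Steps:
$n = -41410$ ($n = -3 - 41407 = -41410$)
$\frac{47509}{n} - \frac{1793}{-48272} = \frac{47509}{-41410} - \frac{1793}{-48272} = 47509 \left(- \frac{1}{41410}\right) - - \frac{1793}{48272} = - \frac{47509}{41410} + \frac{1793}{48272} = - \frac{1109553159}{999471760}$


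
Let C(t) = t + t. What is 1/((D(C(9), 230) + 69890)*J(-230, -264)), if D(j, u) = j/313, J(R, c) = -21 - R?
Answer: 313/4571997892 ≈ 6.8460e-8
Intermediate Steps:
C(t) = 2*t
D(j, u) = j/313 (D(j, u) = j*(1/313) = j/313)
1/((D(C(9), 230) + 69890)*J(-230, -264)) = 1/(((2*9)/313 + 69890)*(-21 - 1*(-230))) = 1/(((1/313)*18 + 69890)*(-21 + 230)) = 1/((18/313 + 69890)*209) = (1/209)/(21875588/313) = (313/21875588)*(1/209) = 313/4571997892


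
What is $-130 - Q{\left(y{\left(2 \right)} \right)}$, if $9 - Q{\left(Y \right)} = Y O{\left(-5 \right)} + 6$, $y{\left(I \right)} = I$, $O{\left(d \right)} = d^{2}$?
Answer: $-83$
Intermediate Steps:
$Q{\left(Y \right)} = 3 - 25 Y$ ($Q{\left(Y \right)} = 9 - \left(Y \left(-5\right)^{2} + 6\right) = 9 - \left(Y 25 + 6\right) = 9 - \left(25 Y + 6\right) = 9 - \left(6 + 25 Y\right) = 3 - 25 Y$)
$-130 - Q{\left(y{\left(2 \right)} \right)} = -130 - \left(3 - 50\right) = -130 - -47 = -130 + 47 = -83$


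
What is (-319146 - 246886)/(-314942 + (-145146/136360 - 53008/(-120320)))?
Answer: 14510615221760/8073768323991 ≈ 1.7973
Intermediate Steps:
(-319146 - 246886)/(-314942 + (-145146/136360 - 53008/(-120320))) = -566032/(-314942 + (-145146*1/136360 - 53008*(-1/120320))) = -566032/(-314942 + (-72573/68180 + 3313/7520)) = -566032/(-314942 - 15993431/25635680) = -566032/(-8073768323991/25635680) = -566032*(-25635680/8073768323991) = 14510615221760/8073768323991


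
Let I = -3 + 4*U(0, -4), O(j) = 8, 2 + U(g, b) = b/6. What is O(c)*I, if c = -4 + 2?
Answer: -328/3 ≈ -109.33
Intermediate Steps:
c = -2
U(g, b) = -2 + b/6
I = -41/3 (I = -3 + 4*(-2 + (1/6)*(-4)) = -3 + 4*(-2 - 2/3) = -3 + 4*(-8/3) = -3 - 32/3 = -41/3 ≈ -13.667)
O(c)*I = 8*(-41/3) = -328/3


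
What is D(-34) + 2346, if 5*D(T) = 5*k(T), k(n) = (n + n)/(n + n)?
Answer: 2347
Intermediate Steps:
k(n) = 1 (k(n) = (2*n)/((2*n)) = (2*n)*(1/(2*n)) = 1)
D(T) = 1 (D(T) = (5*1)/5 = (⅕)*5 = 1)
D(-34) + 2346 = 1 + 2346 = 2347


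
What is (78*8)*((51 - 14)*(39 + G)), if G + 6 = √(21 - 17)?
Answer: 808080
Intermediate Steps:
G = -4 (G = -6 + √(21 - 17) = -6 + √4 = -6 + 2 = -4)
(78*8)*((51 - 14)*(39 + G)) = (78*8)*((51 - 14)*(39 - 4)) = 624*(37*35) = 624*1295 = 808080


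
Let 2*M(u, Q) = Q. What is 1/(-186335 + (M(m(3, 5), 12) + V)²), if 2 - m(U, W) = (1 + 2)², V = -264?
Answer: -1/119771 ≈ -8.3493e-6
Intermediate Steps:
m(U, W) = -7 (m(U, W) = 2 - (1 + 2)² = 2 - 1*3² = 2 - 1*9 = 2 - 9 = -7)
M(u, Q) = Q/2
1/(-186335 + (M(m(3, 5), 12) + V)²) = 1/(-186335 + ((½)*12 - 264)²) = 1/(-186335 + (6 - 264)²) = 1/(-186335 + (-258)²) = 1/(-186335 + 66564) = 1/(-119771) = -1/119771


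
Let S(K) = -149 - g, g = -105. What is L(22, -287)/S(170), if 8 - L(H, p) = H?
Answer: 7/22 ≈ 0.31818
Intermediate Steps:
L(H, p) = 8 - H
S(K) = -44 (S(K) = -149 - 1*(-105) = -149 + 105 = -44)
L(22, -287)/S(170) = (8 - 1*22)/(-44) = (8 - 22)*(-1/44) = -14*(-1/44) = 7/22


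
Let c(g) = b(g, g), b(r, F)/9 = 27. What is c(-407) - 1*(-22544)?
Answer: 22787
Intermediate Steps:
b(r, F) = 243 (b(r, F) = 9*27 = 243)
c(g) = 243
c(-407) - 1*(-22544) = 243 - 1*(-22544) = 243 + 22544 = 22787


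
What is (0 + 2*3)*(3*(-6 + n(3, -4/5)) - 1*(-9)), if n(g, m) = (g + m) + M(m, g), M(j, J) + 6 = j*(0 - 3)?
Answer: -396/5 ≈ -79.200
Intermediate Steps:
M(j, J) = -6 - 3*j (M(j, J) = -6 + j*(0 - 3) = -6 + j*(-3) = -6 - 3*j)
n(g, m) = -6 + g - 2*m (n(g, m) = (g + m) + (-6 - 3*m) = -6 + g - 2*m)
(0 + 2*3)*(3*(-6 + n(3, -4/5)) - 1*(-9)) = (0 + 2*3)*(3*(-6 + (-6 + 3 - (-8)/5)) - 1*(-9)) = (0 + 6)*(3*(-6 + (-6 + 3 - (-8)/5)) + 9) = 6*(3*(-6 + (-6 + 3 - 2*(-⅘))) + 9) = 6*(3*(-6 + (-6 + 3 + 8/5)) + 9) = 6*(3*(-6 - 7/5) + 9) = 6*(3*(-37/5) + 9) = 6*(-111/5 + 9) = 6*(-66/5) = -396/5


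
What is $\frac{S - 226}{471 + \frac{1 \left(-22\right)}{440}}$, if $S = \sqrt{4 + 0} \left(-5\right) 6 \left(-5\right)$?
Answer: $\frac{1480}{9419} \approx 0.15713$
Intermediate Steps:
$S = 300$ ($S = \sqrt{4} \left(-5\right) \left(-30\right) = 2 \left(-5\right) \left(-30\right) = \left(-10\right) \left(-30\right) = 300$)
$\frac{S - 226}{471 + \frac{1 \left(-22\right)}{440}} = \frac{300 - 226}{471 + \frac{1 \left(-22\right)}{440}} = \frac{74}{471 - \frac{1}{20}} = \frac{74}{\frac{9419}{20}} = 74 \cdot \frac{20}{9419} = \frac{1480}{9419}$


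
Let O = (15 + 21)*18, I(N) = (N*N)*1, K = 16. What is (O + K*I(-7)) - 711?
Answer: 721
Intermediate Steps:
I(N) = N² (I(N) = N²*1 = N²)
O = 648 (O = 36*18 = 648)
(O + K*I(-7)) - 711 = (648 + 16*(-7)²) - 711 = (648 + 16*49) - 711 = (648 + 784) - 711 = 1432 - 711 = 721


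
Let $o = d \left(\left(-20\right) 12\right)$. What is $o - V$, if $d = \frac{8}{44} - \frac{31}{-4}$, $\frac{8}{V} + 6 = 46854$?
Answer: $- \frac{122624651}{64416} \approx -1903.6$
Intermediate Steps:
$V = \frac{1}{5856}$ ($V = \frac{8}{-6 + 46854} = \frac{8}{46848} = 8 \cdot \frac{1}{46848} = \frac{1}{5856} \approx 0.00017076$)
$d = \frac{349}{44}$ ($d = 8 \cdot \frac{1}{44} - - \frac{31}{4} = \frac{2}{11} + \frac{31}{4} = \frac{349}{44} \approx 7.9318$)
$o = - \frac{20940}{11}$ ($o = \frac{349 \left(\left(-20\right) 12\right)}{44} = \frac{349}{44} \left(-240\right) = - \frac{20940}{11} \approx -1903.6$)
$o - V = - \frac{20940}{11} - \frac{1}{5856} = - \frac{122624651}{64416}$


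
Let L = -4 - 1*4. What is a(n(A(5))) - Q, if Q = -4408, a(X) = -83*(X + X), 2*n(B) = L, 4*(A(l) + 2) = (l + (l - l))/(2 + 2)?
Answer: 5072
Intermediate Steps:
L = -8 (L = -4 - 4 = -8)
A(l) = -2 + l/16 (A(l) = -2 + ((l + (l - l))/(2 + 2))/4 = -2 + ((l + 0)/4)/4 = -2 + (l*(¼))/4 = -2 + (l/4)/4 = -2 + l/16)
n(B) = -4 (n(B) = (½)*(-8) = -4)
a(X) = -166*X
a(n(A(5))) - Q = -166*(-4) - 1*(-4408) = 664 + 4408 = 5072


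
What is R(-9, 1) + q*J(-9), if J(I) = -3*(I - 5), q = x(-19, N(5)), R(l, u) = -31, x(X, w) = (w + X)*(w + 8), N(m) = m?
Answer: -7675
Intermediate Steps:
x(X, w) = (8 + w)*(X + w) (x(X, w) = (X + w)*(8 + w) = (8 + w)*(X + w))
q = -182 (q = 5**2 + 8*(-19) + 8*5 - 19*5 = 25 - 152 + 40 - 95 = -182)
J(I) = 15 - 3*I (J(I) = -3*(-5 + I) = 15 - 3*I)
R(-9, 1) + q*J(-9) = -31 - 182*(15 - 3*(-9)) = -31 - 182*(15 + 27) = -31 - 182*42 = -31 - 7644 = -7675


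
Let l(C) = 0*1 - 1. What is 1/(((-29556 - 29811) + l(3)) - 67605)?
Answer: -1/126973 ≈ -7.8757e-6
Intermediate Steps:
l(C) = -1 (l(C) = 0 - 1 = -1)
1/(((-29556 - 29811) + l(3)) - 67605) = 1/(((-29556 - 29811) - 1) - 67605) = 1/((-59367 - 1) - 67605) = 1/(-59368 - 67605) = 1/(-126973) = -1/126973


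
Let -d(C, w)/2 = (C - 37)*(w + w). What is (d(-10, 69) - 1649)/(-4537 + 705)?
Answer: -11323/3832 ≈ -2.9549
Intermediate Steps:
d(C, w) = -4*w*(-37 + C) (d(C, w) = -2*(C - 37)*(w + w) = -2*(-37 + C)*2*w = -4*w*(-37 + C))
(d(-10, 69) - 1649)/(-4537 + 705) = (4*69*(37 - 1*(-10)) - 1649)/(-4537 + 705) = (4*69*(37 + 10) - 1649)/(-3832) = (4*69*47 - 1649)*(-1/3832) = (12972 - 1649)*(-1/3832) = 11323*(-1/3832) = -11323/3832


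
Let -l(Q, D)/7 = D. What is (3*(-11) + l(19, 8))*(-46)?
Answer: 4094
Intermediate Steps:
l(Q, D) = -7*D
(3*(-11) + l(19, 8))*(-46) = (3*(-11) - 7*8)*(-46) = (-33 - 56)*(-46) = -89*(-46) = 4094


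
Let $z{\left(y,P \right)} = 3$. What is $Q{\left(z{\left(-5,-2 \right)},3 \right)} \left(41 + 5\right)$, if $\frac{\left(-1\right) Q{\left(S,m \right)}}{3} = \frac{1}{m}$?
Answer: $-46$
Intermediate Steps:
$Q{\left(S,m \right)} = - \frac{3}{m}$
$Q{\left(z{\left(-5,-2 \right)},3 \right)} \left(41 + 5\right) = - \frac{3}{3} \left(41 + 5\right) = \left(-3\right) \frac{1}{3} \cdot 46 = \left(-1\right) 46 = -46$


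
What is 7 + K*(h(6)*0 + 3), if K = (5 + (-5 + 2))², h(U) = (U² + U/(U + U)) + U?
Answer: 19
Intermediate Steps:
h(U) = ½ + U + U² (h(U) = (U² + U/((2*U))) + U = (U² + (1/(2*U))*U) + U = (U² + ½) + U = (½ + U²) + U = ½ + U + U²)
K = 4 (K = (5 - 3)² = 2² = 4)
7 + K*(h(6)*0 + 3) = 7 + 4*((½ + 6 + 6²)*0 + 3) = 7 + 4*((½ + 6 + 36)*0 + 3) = 7 + 4*((85/2)*0 + 3) = 7 + 4*(0 + 3) = 7 + 4*3 = 7 + 12 = 19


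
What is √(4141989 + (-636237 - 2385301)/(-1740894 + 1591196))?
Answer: √27592246843270/2581 ≈ 2035.2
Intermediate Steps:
√(4141989 + (-636237 - 2385301)/(-1740894 + 1591196)) = √(4141989 - 3021538/(-149698)) = √(4141989 - 3021538*(-1/149698)) = √(4141989 + 1510769/74849) = √(310025245430/74849) = √27592246843270/2581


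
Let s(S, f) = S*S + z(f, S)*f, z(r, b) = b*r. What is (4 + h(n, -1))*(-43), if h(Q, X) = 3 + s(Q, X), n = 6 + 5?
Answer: -5977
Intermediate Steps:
n = 11
s(S, f) = S² + S*f² (s(S, f) = S*S + (S*f)*f = S² + S*f²)
h(Q, X) = 3 + Q*(Q + X²)
(4 + h(n, -1))*(-43) = (4 + (3 + 11² + 11*(-1)²))*(-43) = (4 + (3 + 121 + 11*1))*(-43) = (4 + (3 + 121 + 11))*(-43) = (4 + 135)*(-43) = 139*(-43) = -5977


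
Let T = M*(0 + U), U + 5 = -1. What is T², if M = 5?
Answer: 900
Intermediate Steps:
U = -6 (U = -5 - 1 = -6)
T = -30 (T = 5*(0 - 6) = 5*(-6) = -30)
T² = (-30)² = 900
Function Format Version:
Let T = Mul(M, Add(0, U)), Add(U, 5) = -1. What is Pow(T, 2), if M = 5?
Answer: 900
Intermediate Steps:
U = -6 (U = Add(-5, -1) = -6)
T = -30 (T = Mul(5, Add(0, -6)) = Mul(5, -6) = -30)
Pow(T, 2) = Pow(-30, 2) = 900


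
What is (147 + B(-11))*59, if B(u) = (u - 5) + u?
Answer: 7080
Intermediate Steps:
B(u) = -5 + 2*u (B(u) = (-5 + u) + u = -5 + 2*u)
(147 + B(-11))*59 = (147 + (-5 + 2*(-11)))*59 = (147 + (-5 - 22))*59 = (147 - 27)*59 = 120*59 = 7080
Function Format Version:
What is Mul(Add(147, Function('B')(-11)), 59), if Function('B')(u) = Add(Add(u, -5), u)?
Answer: 7080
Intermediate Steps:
Function('B')(u) = Add(-5, Mul(2, u)) (Function('B')(u) = Add(Add(-5, u), u) = Add(-5, Mul(2, u)))
Mul(Add(147, Function('B')(-11)), 59) = Mul(Add(147, Add(-5, Mul(2, -11))), 59) = Mul(Add(147, Add(-5, -22)), 59) = Mul(Add(147, -27), 59) = Mul(120, 59) = 7080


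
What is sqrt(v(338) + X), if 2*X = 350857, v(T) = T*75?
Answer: sqrt(803114)/2 ≈ 448.08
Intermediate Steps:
v(T) = 75*T
X = 350857/2 (X = (1/2)*350857 = 350857/2 ≈ 1.7543e+5)
sqrt(v(338) + X) = sqrt(75*338 + 350857/2) = sqrt(25350 + 350857/2) = sqrt(401557/2) = sqrt(803114)/2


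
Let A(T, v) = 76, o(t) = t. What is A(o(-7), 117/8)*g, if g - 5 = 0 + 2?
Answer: 532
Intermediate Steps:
g = 7 (g = 5 + (0 + 2) = 5 + 2 = 7)
A(o(-7), 117/8)*g = 76*7 = 532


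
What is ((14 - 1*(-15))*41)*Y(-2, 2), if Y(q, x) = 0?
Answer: 0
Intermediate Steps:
((14 - 1*(-15))*41)*Y(-2, 2) = ((14 - 1*(-15))*41)*0 = ((14 + 15)*41)*0 = (29*41)*0 = 1189*0 = 0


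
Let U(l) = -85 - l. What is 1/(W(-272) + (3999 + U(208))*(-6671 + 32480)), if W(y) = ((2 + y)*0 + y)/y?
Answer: 1/95648155 ≈ 1.0455e-8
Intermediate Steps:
W(y) = 1 (W(y) = (0 + y)/y = y/y = 1)
1/(W(-272) + (3999 + U(208))*(-6671 + 32480)) = 1/(1 + (3999 + (-85 - 1*208))*(-6671 + 32480)) = 1/(1 + (3999 + (-85 - 208))*25809) = 1/(1 + (3999 - 293)*25809) = 1/(1 + 3706*25809) = 1/(1 + 95648154) = 1/95648155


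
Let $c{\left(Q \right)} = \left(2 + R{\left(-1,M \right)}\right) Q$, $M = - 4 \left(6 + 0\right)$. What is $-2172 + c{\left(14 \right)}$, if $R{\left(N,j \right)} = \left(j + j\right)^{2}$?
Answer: $30112$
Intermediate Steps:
$M = -24$ ($M = \left(-4\right) 6 = -24$)
$R{\left(N,j \right)} = 4 j^{2}$ ($R{\left(N,j \right)} = \left(2 j\right)^{2} = 4 j^{2}$)
$c{\left(Q \right)} = 2306 Q$ ($c{\left(Q \right)} = \left(2 + 4 \left(-24\right)^{2}\right) Q = \left(2 + 4 \cdot 576\right) Q = \left(2 + 2304\right) Q = 2306 Q$)
$-2172 + c{\left(14 \right)} = -2172 + 2306 \cdot 14 = -2172 + 32284 = 30112$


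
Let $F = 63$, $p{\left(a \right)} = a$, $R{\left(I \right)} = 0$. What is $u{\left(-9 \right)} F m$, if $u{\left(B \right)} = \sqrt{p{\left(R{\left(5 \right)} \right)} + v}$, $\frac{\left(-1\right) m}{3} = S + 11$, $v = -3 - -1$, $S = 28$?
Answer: $- 7371 i \sqrt{2} \approx - 10424.0 i$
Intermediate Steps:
$v = -2$ ($v = -3 + 1 = -2$)
$m = -117$ ($m = - 3 \left(28 + 11\right) = \left(-3\right) 39 = -117$)
$u{\left(B \right)} = i \sqrt{2}$ ($u{\left(B \right)} = \sqrt{0 - 2} = \sqrt{-2} = i \sqrt{2}$)
$u{\left(-9 \right)} F m = i \sqrt{2} \cdot 63 \left(-117\right) = 63 i \sqrt{2} \left(-117\right) = - 7371 i \sqrt{2}$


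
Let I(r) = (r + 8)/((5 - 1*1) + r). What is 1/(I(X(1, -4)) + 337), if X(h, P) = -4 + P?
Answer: 1/337 ≈ 0.0029674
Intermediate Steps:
I(r) = (8 + r)/(4 + r) (I(r) = (8 + r)/((5 - 1) + r) = (8 + r)/(4 + r))
1/(I(X(1, -4)) + 337) = 1/((8 + (-4 - 4))/(4 + (-4 - 4)) + 337) = 1/((8 - 8)/(4 - 8) + 337) = 1/(0/(-4) + 337) = 1/(-¼*0 + 337) = 1/(0 + 337) = 1/337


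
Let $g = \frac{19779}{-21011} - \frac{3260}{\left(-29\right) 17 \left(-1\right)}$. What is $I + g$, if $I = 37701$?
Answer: $\frac{390444658616}{10358423} \approx 37693.0$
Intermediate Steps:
$g = - \frac{78246907}{10358423}$ ($g = 19779 \left(- \frac{1}{21011}\right) - \frac{3260}{\left(-493\right) \left(-1\right)} = - \frac{19779}{21011} - \frac{3260}{493} = - \frac{78246907}{10358423} \approx -7.5539$)
$I + g = 37701 - \frac{78246907}{10358423} = \frac{390444658616}{10358423}$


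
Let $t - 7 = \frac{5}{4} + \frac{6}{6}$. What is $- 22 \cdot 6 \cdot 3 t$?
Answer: $-3663$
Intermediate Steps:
$t = \frac{37}{4}$ ($t = 7 + \left(\frac{5}{4} + \frac{6}{6}\right) = 7 + \left(5 \cdot \frac{1}{4} + 6 \cdot \frac{1}{6}\right) = 7 + \left(\frac{5}{4} + 1\right) = 7 + \frac{9}{4} = \frac{37}{4} \approx 9.25$)
$- 22 \cdot 6 \cdot 3 t = - 22 \cdot 6 \cdot 3 \cdot \frac{37}{4} = - 22 \cdot 18 \cdot \frac{37}{4} = \left(-22\right) \frac{333}{2} = -3663$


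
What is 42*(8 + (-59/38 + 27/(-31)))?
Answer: 137949/589 ≈ 234.21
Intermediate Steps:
42*(8 + (-59/38 + 27/(-31))) = 42*(8 + (-59*1/38 + 27*(-1/31))) = 42*(8 + (-59/38 - 27/31)) = 42*(8 - 2855/1178) = 42*(6569/1178) = 137949/589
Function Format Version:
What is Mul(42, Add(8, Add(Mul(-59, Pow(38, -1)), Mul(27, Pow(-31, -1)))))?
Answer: Rational(137949, 589) ≈ 234.21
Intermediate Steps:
Mul(42, Add(8, Add(Mul(-59, Pow(38, -1)), Mul(27, Pow(-31, -1))))) = Mul(42, Add(8, Add(Mul(-59, Rational(1, 38)), Mul(27, Rational(-1, 31))))) = Mul(42, Add(8, Add(Rational(-59, 38), Rational(-27, 31)))) = Mul(42, Add(8, Rational(-2855, 1178))) = Mul(42, Rational(6569, 1178)) = Rational(137949, 589)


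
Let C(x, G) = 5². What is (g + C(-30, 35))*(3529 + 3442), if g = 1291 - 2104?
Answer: -5493148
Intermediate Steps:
C(x, G) = 25
g = -813
(g + C(-30, 35))*(3529 + 3442) = (-813 + 25)*(3529 + 3442) = -788*6971 = -5493148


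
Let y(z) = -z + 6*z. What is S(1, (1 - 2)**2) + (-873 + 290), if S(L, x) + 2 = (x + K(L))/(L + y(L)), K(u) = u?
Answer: -1754/3 ≈ -584.67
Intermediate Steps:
y(z) = 5*z
S(L, x) = -2 + (L + x)/(6*L) (S(L, x) = -2 + (x + L)/(L + 5*L) = -2 + (L + x)/((6*L)) = -2 + (L + x)*(1/(6*L)) = -2 + (L + x)/(6*L))
S(1, (1 - 2)**2) + (-873 + 290) = (1/6)*((1 - 2)**2 - 11*1)/1 + (-873 + 290) = (1/6)*1*((-1)**2 - 11) - 583 = (1/6)*1*(1 - 11) - 583 = (1/6)*1*(-10) - 583 = -5/3 - 583 = -1754/3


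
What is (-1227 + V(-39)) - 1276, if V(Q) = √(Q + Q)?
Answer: -2503 + I*√78 ≈ -2503.0 + 8.8318*I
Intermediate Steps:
V(Q) = √2*√Q (V(Q) = √(2*Q) = √2*√Q)
(-1227 + V(-39)) - 1276 = (-1227 + √2*√(-39)) - 1276 = (-1227 + √2*(I*√39)) - 1276 = (-1227 + I*√78) - 1276 = -2503 + I*√78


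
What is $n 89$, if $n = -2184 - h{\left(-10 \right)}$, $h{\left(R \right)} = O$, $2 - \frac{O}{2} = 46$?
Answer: $-186544$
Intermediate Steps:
$O = -88$ ($O = 4 - 92 = -88$)
$h{\left(R \right)} = -88$
$n = -2096$ ($n = -2184 - -88 = -2184 + 88 = -2096$)
$n 89 = \left(-2096\right) 89 = -186544$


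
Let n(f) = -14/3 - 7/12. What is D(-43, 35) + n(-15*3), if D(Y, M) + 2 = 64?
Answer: 227/4 ≈ 56.750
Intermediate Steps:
D(Y, M) = 62 (D(Y, M) = -2 + 64 = 62)
n(f) = -21/4 (n(f) = -14*1/3 - 7*1/12 = -14/3 - 7/12 = -21/4)
D(-43, 35) + n(-15*3) = 62 - 21/4 = 227/4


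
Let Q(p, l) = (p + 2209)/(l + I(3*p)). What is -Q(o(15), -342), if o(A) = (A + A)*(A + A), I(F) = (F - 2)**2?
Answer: -3109/7278862 ≈ -0.00042713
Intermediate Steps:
I(F) = (-2 + F)**2
o(A) = 4*A**2 (o(A) = (2*A)*(2*A) = 4*A**2)
Q(p, l) = (2209 + p)/(l + (-2 + 3*p)**2) (Q(p, l) = (p + 2209)/(l + (-2 + 3*p)**2) = (2209 + p)/(l + (-2 + 3*p)**2))
-Q(o(15), -342) = -(2209 + 4*15**2)/(-342 + (-2 + 3*(4*15**2))**2) = -(2209 + 4*225)/(-342 + (-2 + 3*(4*225))**2) = -(2209 + 900)/(-342 + (-2 + 3*900)**2) = -3109/(-342 + (-2 + 2700)**2) = -3109/(-342 + 2698**2) = -3109/(-342 + 7279204) = -3109/7278862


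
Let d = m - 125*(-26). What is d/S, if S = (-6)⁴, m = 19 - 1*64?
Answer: 3205/1296 ≈ 2.4730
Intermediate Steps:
m = -45 (m = 19 - 64 = -45)
d = 3205 (d = -45 - 125*(-26) = -45 + 3250 = 3205)
S = 1296
d/S = 3205/1296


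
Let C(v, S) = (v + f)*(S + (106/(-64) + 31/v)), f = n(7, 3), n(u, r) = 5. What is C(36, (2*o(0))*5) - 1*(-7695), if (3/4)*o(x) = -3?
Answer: 1734451/288 ≈ 6022.4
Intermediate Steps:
o(x) = -4 (o(x) = (4/3)*(-3) = -4)
f = 5
C(v, S) = (5 + v)*(-53/32 + S + 31/v) (C(v, S) = (v + 5)*(S + (106/(-64) + 31/v)) = (5 + v)*(S + (106*(-1/64) + 31/v)) = (5 + v)*(S + (-53/32 + 31/v)) = (5 + v)*(-53/32 + S + 31/v))
C(36, (2*o(0))*5) - 1*(-7695) = (727/32 + 5*((2*(-4))*5) + 155/36 - 53/32*36 + ((2*(-4))*5)*36) - 1*(-7695) = (727/32 + 5*(-8*5) + 155*(1/36) - 477/8 - 8*5*36) + 7695 = (727/32 + 5*(-40) + 155/36 - 477/8 - 40*36) + 7695 = (727/32 - 200 + 155/36 - 477/8 - 1440) + 7695 = -481709/288 + 7695 = 1734451/288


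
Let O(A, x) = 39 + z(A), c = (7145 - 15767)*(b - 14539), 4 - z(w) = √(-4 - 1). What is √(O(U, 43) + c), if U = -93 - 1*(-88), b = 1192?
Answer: √(115077877 - I*√5) ≈ 10727.0 - 0.e-4*I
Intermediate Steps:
z(w) = 4 - I*√5 (z(w) = 4 - √(-4 - 1) = 4 - √(-5) = 4 - I*√5)
U = -5 (U = -93 + 88 = -5)
c = 115077834 (c = (7145 - 15767)*(1192 - 14539) = -8622*(-13347) = 115077834)
O(A, x) = 43 - I*√5 (O(A, x) = 39 + (4 - I*√5) = 43 - I*√5)
√(O(U, 43) + c) = √((43 - I*√5) + 115077834) = √(115077877 - I*√5)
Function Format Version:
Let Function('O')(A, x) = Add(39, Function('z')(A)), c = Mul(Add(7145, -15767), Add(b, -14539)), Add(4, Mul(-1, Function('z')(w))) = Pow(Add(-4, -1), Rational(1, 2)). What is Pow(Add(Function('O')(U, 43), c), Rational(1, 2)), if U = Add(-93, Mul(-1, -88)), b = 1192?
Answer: Pow(Add(115077877, Mul(-1, I, Pow(5, Rational(1, 2)))), Rational(1, 2)) ≈ Add(10727., Mul(-0.e-4, I))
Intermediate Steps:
Function('z')(w) = Add(4, Mul(-1, I, Pow(5, Rational(1, 2)))) (Function('z')(w) = Add(4, Mul(-1, Pow(Add(-4, -1), Rational(1, 2)))) = Add(4, Mul(-1, Pow(-5, Rational(1, 2)))) = Add(4, Mul(-1, Mul(I, Pow(5, Rational(1, 2))))) = Add(4, Mul(-1, I, Pow(5, Rational(1, 2)))))
U = -5 (U = Add(-93, 88) = -5)
c = 115077834 (c = Mul(Add(7145, -15767), Add(1192, -14539)) = Mul(-8622, -13347) = 115077834)
Function('O')(A, x) = Add(43, Mul(-1, I, Pow(5, Rational(1, 2)))) (Function('O')(A, x) = Add(39, Add(4, Mul(-1, I, Pow(5, Rational(1, 2))))) = Add(43, Mul(-1, I, Pow(5, Rational(1, 2)))))
Pow(Add(Function('O')(U, 43), c), Rational(1, 2)) = Pow(Add(Add(43, Mul(-1, I, Pow(5, Rational(1, 2)))), 115077834), Rational(1, 2)) = Pow(Add(115077877, Mul(-1, I, Pow(5, Rational(1, 2)))), Rational(1, 2))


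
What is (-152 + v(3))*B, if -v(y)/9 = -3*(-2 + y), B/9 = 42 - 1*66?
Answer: 27000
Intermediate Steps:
B = -216 (B = 9*(42 - 1*66) = 9*(42 - 66) = 9*(-24) = -216)
v(y) = -54 + 27*y (v(y) = -(-27)*(-2 + y) = -9*(6 - 3*y) = -54 + 27*y)
(-152 + v(3))*B = (-152 + (-54 + 27*3))*(-216) = (-152 + (-54 + 81))*(-216) = (-152 + 27)*(-216) = -125*(-216) = 27000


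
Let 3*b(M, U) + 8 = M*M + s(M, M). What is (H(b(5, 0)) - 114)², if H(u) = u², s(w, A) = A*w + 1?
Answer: 677329/81 ≈ 8362.1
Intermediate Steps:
s(w, A) = 1 + A*w
b(M, U) = -7/3 + 2*M²/3 (b(M, U) = -8/3 + (M*M + (1 + M*M))/3 = -8/3 + (M² + (1 + M²))/3 = -8/3 + (1 + 2*M²)/3 = -8/3 + (⅓ + 2*M²/3) = -7/3 + 2*M²/3)
(H(b(5, 0)) - 114)² = ((-7/3 + (⅔)*5²)² - 114)² = ((-7/3 + (⅔)*25)² - 114)² = ((-7/3 + 50/3)² - 114)² = ((43/3)² - 114)² = (1849/9 - 114)² = (823/9)² = 677329/81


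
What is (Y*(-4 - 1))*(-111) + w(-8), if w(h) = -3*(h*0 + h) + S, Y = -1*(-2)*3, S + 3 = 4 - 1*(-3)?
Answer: 3358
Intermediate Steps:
S = 4 (S = -3 + (4 - 1*(-3)) = -3 + (4 + 3) = -3 + 7 = 4)
Y = 6 (Y = 2*3 = 6)
w(h) = 4 - 3*h (w(h) = -3*(h*0 + h) + 4 = -3*(0 + h) + 4 = -3*h + 4 = 4 - 3*h)
(Y*(-4 - 1))*(-111) + w(-8) = (6*(-4 - 1))*(-111) + (4 - 3*(-8)) = (6*(-5))*(-111) + (4 + 24) = -30*(-111) + 28 = 3330 + 28 = 3358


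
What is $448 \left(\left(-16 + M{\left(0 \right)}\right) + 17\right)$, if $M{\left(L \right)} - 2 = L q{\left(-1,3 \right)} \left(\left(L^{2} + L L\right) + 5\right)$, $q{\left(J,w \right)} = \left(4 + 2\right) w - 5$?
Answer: $1344$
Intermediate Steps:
$q{\left(J,w \right)} = -5 + 6 w$ ($q{\left(J,w \right)} = 6 w - 5 = -5 + 6 w$)
$M{\left(L \right)} = 2 + 13 L \left(5 + 2 L^{2}\right)$ ($M{\left(L \right)} = 2 + L \left(-5 + 6 \cdot 3\right) \left(\left(L^{2} + L L\right) + 5\right) = 2 + L \left(-5 + 18\right) \left(\left(L^{2} + L^{2}\right) + 5\right) = 2 + L 13 \left(2 L^{2} + 5\right) = 2 + 13 L \left(5 + 2 L^{2}\right)$)
$448 \left(\left(-16 + M{\left(0 \right)}\right) + 17\right) = 448 \left(\left(-16 + \left(2 + 26 \cdot 0^{3} + 65 \cdot 0\right)\right) + 17\right) = 448 \left(\left(-16 + \left(2 + 26 \cdot 0 + 0\right)\right) + 17\right) = 448 \left(\left(-16 + \left(2 + 0 + 0\right)\right) + 17\right) = 448 \left(\left(-16 + 2\right) + 17\right) = 448 \left(-14 + 17\right) = 448 \cdot 3 = 1344$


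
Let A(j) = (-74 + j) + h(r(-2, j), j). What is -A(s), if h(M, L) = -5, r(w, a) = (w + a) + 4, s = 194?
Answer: -115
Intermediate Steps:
r(w, a) = 4 + a + w (r(w, a) = (a + w) + 4 = 4 + a + w)
A(j) = -79 + j (A(j) = (-74 + j) - 5 = -79 + j)
-A(s) = -(-79 + 194) = -1*115 = -115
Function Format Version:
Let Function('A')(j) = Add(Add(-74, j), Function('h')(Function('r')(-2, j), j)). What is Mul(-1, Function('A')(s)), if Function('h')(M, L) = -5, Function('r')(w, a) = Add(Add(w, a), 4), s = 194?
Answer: -115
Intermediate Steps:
Function('r')(w, a) = Add(4, a, w) (Function('r')(w, a) = Add(Add(a, w), 4) = Add(4, a, w))
Function('A')(j) = Add(-79, j) (Function('A')(j) = Add(Add(-74, j), -5) = Add(-79, j))
Mul(-1, Function('A')(s)) = Mul(-1, Add(-79, 194)) = Mul(-1, 115) = -115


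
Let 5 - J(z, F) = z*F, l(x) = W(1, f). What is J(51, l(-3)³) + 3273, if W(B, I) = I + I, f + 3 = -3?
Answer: 91406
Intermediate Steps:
f = -6 (f = -3 - 3 = -6)
W(B, I) = 2*I
l(x) = -12 (l(x) = 2*(-6) = -12)
J(z, F) = 5 - F*z (J(z, F) = 5 - z*F = 5 - F*z)
J(51, l(-3)³) + 3273 = (5 - 1*(-12)³*51) + 3273 = (5 - 1*(-1728)*51) + 3273 = (5 + 88128) + 3273 = 88133 + 3273 = 91406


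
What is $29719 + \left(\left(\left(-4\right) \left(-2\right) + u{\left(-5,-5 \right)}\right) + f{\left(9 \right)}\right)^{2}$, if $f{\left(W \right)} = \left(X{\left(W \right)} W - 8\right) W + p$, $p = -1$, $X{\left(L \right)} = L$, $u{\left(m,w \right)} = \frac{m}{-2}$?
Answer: $\frac{1895765}{4} \approx 4.7394 \cdot 10^{5}$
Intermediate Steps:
$u{\left(m,w \right)} = - \frac{m}{2}$ ($u{\left(m,w \right)} = m \left(- \frac{1}{2}\right) = - \frac{m}{2}$)
$f{\left(W \right)} = -1 + W \left(-8 + W^{2}\right)$ ($f{\left(W \right)} = \left(W W - 8\right) W - 1 = \left(W^{2} - 8\right) W - 1 = \left(-8 + W^{2}\right) W - 1 = W \left(-8 + W^{2}\right) - 1 = -1 + W \left(-8 + W^{2}\right)$)
$29719 + \left(\left(\left(-4\right) \left(-2\right) + u{\left(-5,-5 \right)}\right) + f{\left(9 \right)}\right)^{2} = 29719 + \left(\left(\left(-4\right) \left(-2\right) - - \frac{5}{2}\right) - \left(73 - 729\right)\right)^{2} = 29719 + \left(\left(8 + \frac{5}{2}\right) - -656\right)^{2} = 29719 + \left(\frac{21}{2} + 656\right)^{2} = 29719 + \left(\frac{1333}{2}\right)^{2} = 29719 + \frac{1776889}{4} = \frac{1895765}{4}$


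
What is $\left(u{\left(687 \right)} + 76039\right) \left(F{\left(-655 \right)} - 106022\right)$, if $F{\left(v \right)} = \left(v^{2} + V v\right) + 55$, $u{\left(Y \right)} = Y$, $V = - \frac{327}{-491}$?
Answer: $\frac{12153957962718}{491} \approx 2.4753 \cdot 10^{10}$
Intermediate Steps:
$V = \frac{327}{491}$ ($V = \left(-327\right) \left(- \frac{1}{491}\right) = \frac{327}{491} \approx 0.66599$)
$F{\left(v \right)} = 55 + v^{2} + \frac{327 v}{491}$ ($F{\left(v \right)} = \left(v^{2} + \frac{327 v}{491}\right) + 55 = 55 + v^{2} + \frac{327 v}{491}$)
$\left(u{\left(687 \right)} + 76039\right) \left(F{\left(-655 \right)} - 106022\right) = \left(687 + 76039\right) \left(\left(55 + \left(-655\right)^{2} + \frac{327}{491} \left(-655\right)\right) - 106022\right) = 76726 \left(\left(55 + 429025 - \frac{214185}{491}\right) - 106022\right) = 76726 \left(\frac{210464095}{491} - 106022\right) = 76726 \cdot \frac{158407293}{491} = \frac{12153957962718}{491}$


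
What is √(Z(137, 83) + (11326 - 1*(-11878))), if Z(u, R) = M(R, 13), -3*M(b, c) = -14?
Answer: √208878/3 ≈ 152.34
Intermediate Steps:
M(b, c) = 14/3 (M(b, c) = -⅓*(-14) = 14/3)
Z(u, R) = 14/3
√(Z(137, 83) + (11326 - 1*(-11878))) = √(14/3 + (11326 - 1*(-11878))) = √(14/3 + (11326 + 11878)) = √(14/3 + 23204) = √(69626/3) = √208878/3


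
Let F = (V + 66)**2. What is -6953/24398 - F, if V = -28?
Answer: -35237665/24398 ≈ -1444.3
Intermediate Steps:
F = 1444 (F = (-28 + 66)**2 = 38**2 = 1444)
-6953/24398 - F = -6953/24398 - 1*1444 = -6953*1/24398 - 1444 = -6953/24398 - 1444 = -35237665/24398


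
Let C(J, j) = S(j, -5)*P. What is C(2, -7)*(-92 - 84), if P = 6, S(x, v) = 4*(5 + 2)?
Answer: -29568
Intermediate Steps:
S(x, v) = 28 (S(x, v) = 4*7 = 28)
C(J, j) = 168 (C(J, j) = 28*6 = 168)
C(2, -7)*(-92 - 84) = 168*(-92 - 84) = 168*(-176) = -29568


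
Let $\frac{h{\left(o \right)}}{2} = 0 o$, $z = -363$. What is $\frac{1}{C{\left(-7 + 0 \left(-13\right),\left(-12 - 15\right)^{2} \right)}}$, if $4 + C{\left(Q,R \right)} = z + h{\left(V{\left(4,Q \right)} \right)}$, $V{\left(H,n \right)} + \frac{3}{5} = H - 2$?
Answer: $- \frac{1}{367} \approx -0.0027248$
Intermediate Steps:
$V{\left(H,n \right)} = - \frac{13}{5} + H$ ($V{\left(H,n \right)} = - \frac{3}{5} + \left(H - 2\right) = - \frac{3}{5} + \left(-2 + H\right) = - \frac{13}{5} + H$)
$h{\left(o \right)} = 0$ ($h{\left(o \right)} = 2 \cdot 0 o = 2 \cdot 0 = 0$)
$C{\left(Q,R \right)} = -367$ ($C{\left(Q,R \right)} = -4 + \left(-363 + 0\right) = -4 - 363 = -367$)
$\frac{1}{C{\left(-7 + 0 \left(-13\right),\left(-12 - 15\right)^{2} \right)}} = \frac{1}{-367} = - \frac{1}{367}$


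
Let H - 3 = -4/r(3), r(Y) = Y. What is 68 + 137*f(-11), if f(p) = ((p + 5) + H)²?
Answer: 23765/9 ≈ 2640.6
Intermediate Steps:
H = 5/3 (H = 3 - 4/3 = 5/3 ≈ 1.6667)
f(p) = (20/3 + p)² (f(p) = ((p + 5) + 5/3)² = ((5 + p) + 5/3)² = (20/3 + p)²)
68 + 137*f(-11) = 68 + 137*((20 + 3*(-11))²/9) = 68 + 137*((20 - 33)²/9) = 68 + 137*((⅑)*(-13)²) = 68 + 137*((⅑)*169) = 68 + 137*(169/9) = 68 + 23153/9 = 23765/9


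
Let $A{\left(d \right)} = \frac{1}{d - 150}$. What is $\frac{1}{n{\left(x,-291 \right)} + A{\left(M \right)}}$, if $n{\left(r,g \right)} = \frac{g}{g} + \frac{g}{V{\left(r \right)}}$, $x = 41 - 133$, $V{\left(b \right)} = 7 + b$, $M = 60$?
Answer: $\frac{1530}{6751} \approx 0.22663$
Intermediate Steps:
$x = -92$ ($x = 41 - 133 = -92$)
$n{\left(r,g \right)} = 1 + \frac{g}{7 + r}$ ($n{\left(r,g \right)} = \frac{g}{g} + \frac{g}{7 + r} = 1 + \frac{g}{7 + r}$)
$A{\left(d \right)} = \frac{1}{-150 + d}$
$\frac{1}{n{\left(x,-291 \right)} + A{\left(M \right)}} = \frac{1}{\frac{7 - 291 - 92}{7 - 92} + \frac{1}{-150 + 60}} = \frac{1}{\frac{1}{-85} \left(-376\right) + \frac{1}{-90}} = \frac{1}{\left(- \frac{1}{85}\right) \left(-376\right) - \frac{1}{90}} = \frac{1}{\frac{376}{85} - \frac{1}{90}} = \frac{1}{\frac{6751}{1530}} = \frac{1530}{6751}$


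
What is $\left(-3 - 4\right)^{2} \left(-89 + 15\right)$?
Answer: $-3626$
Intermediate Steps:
$\left(-3 - 4\right)^{2} \left(-89 + 15\right) = \left(-7\right)^{2} \left(-74\right) = 49 \left(-74\right) = -3626$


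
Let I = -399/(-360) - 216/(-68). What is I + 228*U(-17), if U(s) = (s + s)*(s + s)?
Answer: 537687461/2040 ≈ 2.6357e+5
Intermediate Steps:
U(s) = 4*s² (U(s) = (2*s)*(2*s) = 4*s²)
I = 8741/2040 (I = -399*(-1/360) - 216*(-1/68) = 133/120 + 54/17 = 8741/2040 ≈ 4.2848)
I + 228*U(-17) = 8741/2040 + 228*(4*(-17)²) = 8741/2040 + 228*(4*289) = 8741/2040 + 228*1156 = 8741/2040 + 263568 = 537687461/2040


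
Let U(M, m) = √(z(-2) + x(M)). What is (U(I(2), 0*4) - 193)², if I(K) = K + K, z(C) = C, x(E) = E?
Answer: (193 - √2)² ≈ 36705.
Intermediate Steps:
I(K) = 2*K
U(M, m) = √(-2 + M)
(U(I(2), 0*4) - 193)² = (√(-2 + 2*2) - 193)² = (√(-2 + 4) - 193)² = (√2 - 193)² = (-193 + √2)²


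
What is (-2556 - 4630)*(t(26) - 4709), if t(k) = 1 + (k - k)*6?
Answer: 33831688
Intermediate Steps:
t(k) = 1 (t(k) = 1 + 0*6 = 1 + 0 = 1)
(-2556 - 4630)*(t(26) - 4709) = (-2556 - 4630)*(1 - 4709) = -7186*(-4708) = 33831688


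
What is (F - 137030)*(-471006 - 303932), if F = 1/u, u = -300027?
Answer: 31859793366136718/300027 ≈ 1.0619e+11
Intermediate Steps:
F = -1/300027 (F = 1/(-300027) = -1/300027 ≈ -3.3330e-6)
(F - 137030)*(-471006 - 303932) = (-1/300027 - 137030)*(-471006 - 303932) = -41112699811/300027*(-774938) = 31859793366136718/300027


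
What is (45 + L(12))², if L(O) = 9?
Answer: 2916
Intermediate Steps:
(45 + L(12))² = (45 + 9)² = 54² = 2916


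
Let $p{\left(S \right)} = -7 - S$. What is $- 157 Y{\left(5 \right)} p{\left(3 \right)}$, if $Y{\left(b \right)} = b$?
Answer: $7850$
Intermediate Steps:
$- 157 Y{\left(5 \right)} p{\left(3 \right)} = \left(-157\right) 5 \left(-7 - 3\right) = - 785 \left(-7 - 3\right) = \left(-785\right) \left(-10\right) = 7850$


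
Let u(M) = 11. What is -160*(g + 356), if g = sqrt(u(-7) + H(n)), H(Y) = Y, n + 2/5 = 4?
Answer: -56960 - 32*sqrt(365) ≈ -57571.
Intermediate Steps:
n = 18/5 (n = -2/5 + 4 = 18/5 ≈ 3.6000)
g = sqrt(365)/5 (g = sqrt(11 + 18/5) = sqrt(73/5) = sqrt(365)/5 ≈ 3.8210)
-160*(g + 356) = -160*(sqrt(365)/5 + 356) = -160*(356 + sqrt(365)/5) = -56960 - 32*sqrt(365)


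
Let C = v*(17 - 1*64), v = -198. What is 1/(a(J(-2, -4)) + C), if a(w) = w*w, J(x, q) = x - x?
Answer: 1/9306 ≈ 0.00010746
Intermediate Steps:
J(x, q) = 0
a(w) = w**2
C = 9306 (C = -198*(17 - 1*64) = -198*(17 - 64) = -198*(-47) = 9306)
1/(a(J(-2, -4)) + C) = 1/(0**2 + 9306) = 1/(0 + 9306) = 1/9306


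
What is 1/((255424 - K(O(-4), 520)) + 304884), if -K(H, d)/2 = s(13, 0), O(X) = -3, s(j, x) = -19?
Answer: 1/560270 ≈ 1.7849e-6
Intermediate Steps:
K(H, d) = 38 (K(H, d) = -2*(-19) = 38)
1/((255424 - K(O(-4), 520)) + 304884) = 1/((255424 - 1*38) + 304884) = 1/((255424 - 38) + 304884) = 1/(255386 + 304884) = 1/560270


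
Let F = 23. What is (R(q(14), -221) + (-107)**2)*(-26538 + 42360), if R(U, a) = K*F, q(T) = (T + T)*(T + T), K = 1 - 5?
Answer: 179690454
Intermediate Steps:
K = -4
q(T) = 4*T**2 (q(T) = (2*T)*(2*T) = 4*T**2)
R(U, a) = -92 (R(U, a) = -4*23 = -92)
(R(q(14), -221) + (-107)**2)*(-26538 + 42360) = (-92 + (-107)**2)*(-26538 + 42360) = (-92 + 11449)*15822 = 11357*15822 = 179690454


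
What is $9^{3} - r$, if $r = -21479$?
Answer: $22208$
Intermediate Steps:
$9^{3} - r = 9^{3} - -21479 = 729 + 21479 = 22208$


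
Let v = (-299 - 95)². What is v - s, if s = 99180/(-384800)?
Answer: 2986745599/19240 ≈ 1.5524e+5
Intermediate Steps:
v = 155236 (v = (-394)² = 155236)
s = -4959/19240 (s = 99180*(-1/384800) = -4959/19240 ≈ -0.25774)
v - s = 155236 - 1*(-4959/19240) = 155236 + 4959/19240 = 2986745599/19240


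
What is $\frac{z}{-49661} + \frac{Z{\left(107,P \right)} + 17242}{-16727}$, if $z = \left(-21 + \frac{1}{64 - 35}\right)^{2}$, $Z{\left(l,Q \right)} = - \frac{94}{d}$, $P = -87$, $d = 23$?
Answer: $- \frac{16700831333016}{16067834477621} \approx -1.0394$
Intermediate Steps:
$Z{\left(l,Q \right)} = - \frac{94}{23}$
$z = \frac{369664}{841}$ ($z = \left(-21 + \frac{1}{29}\right)^{2} = \left(- \frac{608}{29}\right)^{2} = \frac{369664}{841} \approx 439.55$)
$\frac{z}{-49661} + \frac{Z{\left(107,P \right)} + 17242}{-16727} = \frac{369664}{841 \left(-49661\right)} + \frac{- \frac{94}{23} + 17242}{-16727} = \frac{369664}{841} \left(- \frac{1}{49661}\right) + \frac{396472}{23} \left(- \frac{1}{16727}\right) = - \frac{369664}{41764901} - \frac{396472}{384721} = - \frac{16700831333016}{16067834477621}$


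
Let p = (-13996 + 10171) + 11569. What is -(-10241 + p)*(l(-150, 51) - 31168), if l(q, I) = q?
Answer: -78201046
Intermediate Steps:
p = 7744 (p = -3825 + 11569 = 7744)
-(-10241 + p)*(l(-150, 51) - 31168) = -(-10241 + 7744)*(-150 - 31168) = -(-2497)*(-31318) = -1*78201046 = -78201046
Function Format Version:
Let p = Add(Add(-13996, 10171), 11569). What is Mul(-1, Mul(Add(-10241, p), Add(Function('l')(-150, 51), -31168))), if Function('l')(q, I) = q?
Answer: -78201046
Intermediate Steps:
p = 7744 (p = Add(-3825, 11569) = 7744)
Mul(-1, Mul(Add(-10241, p), Add(Function('l')(-150, 51), -31168))) = Mul(-1, Mul(Add(-10241, 7744), Add(-150, -31168))) = Mul(-1, Mul(-2497, -31318)) = Mul(-1, 78201046) = -78201046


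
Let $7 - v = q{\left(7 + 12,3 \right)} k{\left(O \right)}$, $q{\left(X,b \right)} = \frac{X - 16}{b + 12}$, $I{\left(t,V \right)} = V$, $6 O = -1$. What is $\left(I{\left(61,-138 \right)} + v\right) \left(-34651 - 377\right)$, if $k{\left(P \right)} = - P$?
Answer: $\frac{22949178}{5} \approx 4.5898 \cdot 10^{6}$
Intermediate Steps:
$O = - \frac{1}{6}$ ($O = \frac{1}{6} \left(-1\right) = - \frac{1}{6} \approx -0.16667$)
$q{\left(X,b \right)} = \frac{-16 + X}{12 + b}$
$v = \frac{209}{30}$ ($v = 7 - \frac{-16 + \left(7 + 12\right)}{12 + 3} \left(\left(-1\right) \left(- \frac{1}{6}\right)\right) = 7 - \frac{-16 + 19}{15} \cdot \frac{1}{6} = 7 - \frac{1}{15} \cdot 3 \cdot \frac{1}{6} = 7 - \frac{1}{5} \cdot \frac{1}{6} = 7 - \frac{1}{30} = \frac{209}{30} \approx 6.9667$)
$\left(I{\left(61,-138 \right)} + v\right) \left(-34651 - 377\right) = \left(-138 + \frac{209}{30}\right) \left(-34651 - 377\right) = \left(- \frac{3931}{30}\right) \left(-35028\right) = \frac{22949178}{5}$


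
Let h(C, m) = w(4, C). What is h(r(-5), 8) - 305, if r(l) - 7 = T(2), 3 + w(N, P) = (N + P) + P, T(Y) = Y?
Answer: -286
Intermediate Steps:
w(N, P) = -3 + N + 2*P (w(N, P) = -3 + ((N + P) + P) = -3 + (N + 2*P) = -3 + N + 2*P)
r(l) = 9 (r(l) = 7 + 2 = 9)
h(C, m) = 1 + 2*C (h(C, m) = -3 + 4 + 2*C = 1 + 2*C)
h(r(-5), 8) - 305 = (1 + 2*9) - 305 = (1 + 18) - 305 = 19 - 305 = -286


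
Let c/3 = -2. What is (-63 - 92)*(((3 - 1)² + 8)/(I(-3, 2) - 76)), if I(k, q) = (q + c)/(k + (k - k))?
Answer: 1395/56 ≈ 24.911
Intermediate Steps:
c = -6 (c = 3*(-2) = -6)
I(k, q) = (-6 + q)/k (I(k, q) = (q - 6)/(k + (k - k)) = (-6 + q)/(k + 0) = (-6 + q)/k)
(-63 - 92)*(((3 - 1)² + 8)/(I(-3, 2) - 76)) = (-63 - 92)*(((3 - 1)² + 8)/((-6 + 2)/(-3) - 76)) = -155*(2² + 8)/(-⅓*(-4) - 76) = -155*(4 + 8)/(4/3 - 76) = -1860/(-224/3) = -1860*(-3)/224 = -155*(-9/56) = 1395/56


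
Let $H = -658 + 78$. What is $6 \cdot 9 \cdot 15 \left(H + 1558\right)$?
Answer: $792180$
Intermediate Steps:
$H = -580$
$6 \cdot 9 \cdot 15 \left(H + 1558\right) = 6 \cdot 9 \cdot 15 \left(-580 + 1558\right) = 54 \cdot 15 \cdot 978 = 810 \cdot 978 = 792180$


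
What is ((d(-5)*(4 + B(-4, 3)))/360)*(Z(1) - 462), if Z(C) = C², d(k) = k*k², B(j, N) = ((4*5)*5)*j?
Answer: -126775/2 ≈ -63388.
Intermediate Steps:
B(j, N) = 100*j (B(j, N) = (20*5)*j = 100*j)
d(k) = k³
((d(-5)*(4 + B(-4, 3)))/360)*(Z(1) - 462) = (((-5)³*(4 + 100*(-4)))/360)*(1² - 462) = (-125*(4 - 400)*(1/360))*(1 - 462) = (-125*(-396)*(1/360))*(-461) = (49500*(1/360))*(-461) = (275/2)*(-461) = -126775/2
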